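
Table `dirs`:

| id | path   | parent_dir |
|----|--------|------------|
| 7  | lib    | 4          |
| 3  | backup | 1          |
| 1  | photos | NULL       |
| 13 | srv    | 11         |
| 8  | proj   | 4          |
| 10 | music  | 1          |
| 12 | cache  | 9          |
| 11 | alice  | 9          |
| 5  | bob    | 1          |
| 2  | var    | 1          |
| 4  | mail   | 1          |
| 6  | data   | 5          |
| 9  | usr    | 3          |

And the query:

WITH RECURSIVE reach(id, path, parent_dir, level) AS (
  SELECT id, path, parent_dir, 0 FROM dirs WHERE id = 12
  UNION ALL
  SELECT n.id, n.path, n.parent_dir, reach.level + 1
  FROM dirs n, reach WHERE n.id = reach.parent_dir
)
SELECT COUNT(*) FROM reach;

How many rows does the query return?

4

Base: id=12 (cache), parent_dir=9, level 0.
Iteration 1: join on id=9 -> usr (id 9, parent_dir=3, level 1).
Iteration 2: join on id=3 -> backup (id 3, parent_dir=1, level 2).
Iteration 3: join on id=1 -> photos (id 1, parent_dir=NULL, level 3).
Iteration 4: parent_dir is NULL; no match; recursion stops.
Total rows emitted: 4.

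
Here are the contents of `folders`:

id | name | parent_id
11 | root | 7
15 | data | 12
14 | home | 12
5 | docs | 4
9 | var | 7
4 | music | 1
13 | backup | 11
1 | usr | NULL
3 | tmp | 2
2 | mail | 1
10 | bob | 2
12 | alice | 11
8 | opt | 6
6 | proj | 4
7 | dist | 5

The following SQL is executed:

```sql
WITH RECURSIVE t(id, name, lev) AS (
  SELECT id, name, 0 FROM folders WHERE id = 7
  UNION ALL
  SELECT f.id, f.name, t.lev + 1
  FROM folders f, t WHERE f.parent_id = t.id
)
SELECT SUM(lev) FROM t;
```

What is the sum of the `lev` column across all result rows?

12

Base: id=7 (dist) at lev 0.
Iteration 1: rows with parent_id in {7} -> var (id 9, lev 1), root (id 11, lev 1).
Iteration 2: rows with parent_id in {9,11} -> alice (id 12, lev 2), backup (id 13, lev 2).
Iteration 3: rows with parent_id in {12,13} -> home (id 14, lev 3), data (id 15, lev 3).
Iteration 4: no rows with parent_id in {14,15}; recursion stops.
SUM(lev) = 0 + 1 + 1 + 2 + 2 + 3 + 3 = 12.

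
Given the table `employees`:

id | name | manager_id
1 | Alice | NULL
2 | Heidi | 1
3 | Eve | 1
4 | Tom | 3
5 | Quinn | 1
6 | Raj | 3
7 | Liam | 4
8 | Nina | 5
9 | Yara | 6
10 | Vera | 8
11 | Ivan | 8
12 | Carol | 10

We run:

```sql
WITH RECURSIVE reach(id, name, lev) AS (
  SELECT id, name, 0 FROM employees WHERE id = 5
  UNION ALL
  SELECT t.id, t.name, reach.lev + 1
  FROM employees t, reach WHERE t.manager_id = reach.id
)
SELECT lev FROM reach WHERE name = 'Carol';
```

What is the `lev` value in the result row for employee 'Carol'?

3

Base: id=5 (Quinn) at lev 0.
Iteration 1: rows with manager_id in {5} -> Nina (id 8, lev 1).
Iteration 2: rows with manager_id in {8} -> Vera (id 10, lev 2), Ivan (id 11, lev 2).
Iteration 3: rows with manager_id in {10,11} -> Carol (id 12, lev 3).
Iteration 4: no rows with manager_id in {12}; recursion stops.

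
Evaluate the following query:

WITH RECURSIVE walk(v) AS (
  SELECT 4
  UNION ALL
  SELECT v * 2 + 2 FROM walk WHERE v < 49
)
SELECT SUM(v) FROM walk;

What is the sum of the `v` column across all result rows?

Base: v=4.
Iteration 1: 4 < 49 holds -> v = 4 * 2 + 2 = 10.
Iteration 2: 10 < 49 holds -> v = 10 * 2 + 2 = 22.
Iteration 3: 22 < 49 holds -> v = 22 * 2 + 2 = 46.
Iteration 4: 46 < 49 holds -> v = 46 * 2 + 2 = 94.
Iteration 5: 94 < 49 fails; recursion stops.
SUM(v) = 4 + 10 + 22 + 46 + 94 = 176.

176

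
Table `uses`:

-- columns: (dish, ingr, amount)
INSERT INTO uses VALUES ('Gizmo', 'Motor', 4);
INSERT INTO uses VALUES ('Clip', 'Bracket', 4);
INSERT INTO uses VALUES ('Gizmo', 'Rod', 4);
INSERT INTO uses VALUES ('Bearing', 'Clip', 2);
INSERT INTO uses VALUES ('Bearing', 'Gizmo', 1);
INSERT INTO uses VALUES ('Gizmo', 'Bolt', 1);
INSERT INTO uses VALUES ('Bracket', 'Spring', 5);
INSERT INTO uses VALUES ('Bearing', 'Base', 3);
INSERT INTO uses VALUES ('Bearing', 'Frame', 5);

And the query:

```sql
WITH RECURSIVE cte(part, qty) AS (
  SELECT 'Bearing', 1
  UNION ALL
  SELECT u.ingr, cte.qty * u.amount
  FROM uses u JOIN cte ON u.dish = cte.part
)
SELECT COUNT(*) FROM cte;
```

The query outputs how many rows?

10

Base: (Bearing, qty=1).
Iteration 1: components of {Bearing} -> Base = 1*3 = 3, Clip = 1*2 = 2, Frame = 1*5 = 5, Gizmo = 1*1 = 1.
Iteration 2: components of {Base,Clip,Frame,Gizmo} -> Bolt = 1*1 = 1, Bracket = 2*4 = 8, Motor = 1*4 = 4, Rod = 1*4 = 4.
Iteration 3: components of {Bolt,Bracket,Motor,Rod} -> Spring = 8*5 = 40.
Iteration 4: no further components; recursion stops.
Total rows emitted: 10.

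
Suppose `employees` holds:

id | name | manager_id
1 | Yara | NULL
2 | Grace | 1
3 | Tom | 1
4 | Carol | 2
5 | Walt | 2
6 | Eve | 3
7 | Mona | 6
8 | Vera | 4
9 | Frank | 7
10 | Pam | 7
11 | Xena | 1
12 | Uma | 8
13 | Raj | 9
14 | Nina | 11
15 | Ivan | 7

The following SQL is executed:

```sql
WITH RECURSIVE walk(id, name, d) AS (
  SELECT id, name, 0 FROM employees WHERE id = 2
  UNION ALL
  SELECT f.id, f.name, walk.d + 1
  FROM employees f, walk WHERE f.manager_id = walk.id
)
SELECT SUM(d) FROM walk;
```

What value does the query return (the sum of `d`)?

7

Base: id=2 (Grace) at d 0.
Iteration 1: rows with manager_id in {2} -> Carol (id 4, d 1), Walt (id 5, d 1).
Iteration 2: rows with manager_id in {4,5} -> Vera (id 8, d 2).
Iteration 3: rows with manager_id in {8} -> Uma (id 12, d 3).
Iteration 4: no rows with manager_id in {12}; recursion stops.
SUM(d) = 0 + 1 + 1 + 2 + 3 = 7.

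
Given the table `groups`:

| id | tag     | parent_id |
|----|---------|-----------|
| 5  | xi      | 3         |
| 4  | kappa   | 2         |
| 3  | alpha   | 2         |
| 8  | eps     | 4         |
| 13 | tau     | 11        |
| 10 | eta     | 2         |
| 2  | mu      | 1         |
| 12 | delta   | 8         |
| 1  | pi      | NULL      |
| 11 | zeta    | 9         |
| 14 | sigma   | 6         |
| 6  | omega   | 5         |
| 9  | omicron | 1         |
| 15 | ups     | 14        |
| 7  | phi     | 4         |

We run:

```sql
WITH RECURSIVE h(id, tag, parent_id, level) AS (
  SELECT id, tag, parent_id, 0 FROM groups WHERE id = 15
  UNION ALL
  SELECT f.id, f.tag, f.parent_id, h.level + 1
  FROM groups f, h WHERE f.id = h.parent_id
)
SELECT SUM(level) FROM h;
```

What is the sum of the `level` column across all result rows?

21

Base: id=15 (ups), parent_id=14, level 0.
Iteration 1: join on id=14 -> sigma (id 14, parent_id=6, level 1).
Iteration 2: join on id=6 -> omega (id 6, parent_id=5, level 2).
Iteration 3: join on id=5 -> xi (id 5, parent_id=3, level 3).
Iteration 4: join on id=3 -> alpha (id 3, parent_id=2, level 4).
Iteration 5: join on id=2 -> mu (id 2, parent_id=1, level 5).
Iteration 6: join on id=1 -> pi (id 1, parent_id=NULL, level 6).
Iteration 7: parent_id is NULL; no match; recursion stops.
SUM(level) = 0 + 1 + 2 + 3 + 4 + 5 + 6 = 21.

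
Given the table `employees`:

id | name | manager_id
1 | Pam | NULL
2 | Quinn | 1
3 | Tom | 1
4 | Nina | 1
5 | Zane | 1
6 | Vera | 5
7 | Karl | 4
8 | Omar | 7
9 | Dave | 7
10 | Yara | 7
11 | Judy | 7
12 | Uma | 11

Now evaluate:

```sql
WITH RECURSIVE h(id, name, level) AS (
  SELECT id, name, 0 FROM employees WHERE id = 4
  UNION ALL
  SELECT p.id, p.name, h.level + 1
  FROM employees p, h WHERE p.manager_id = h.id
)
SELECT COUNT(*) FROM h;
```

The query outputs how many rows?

Base: id=4 (Nina) at level 0.
Iteration 1: rows with manager_id in {4} -> Karl (id 7, level 1).
Iteration 2: rows with manager_id in {7} -> Omar (id 8, level 2), Dave (id 9, level 2), Yara (id 10, level 2), Judy (id 11, level 2).
Iteration 3: rows with manager_id in {8,9,10,11} -> Uma (id 12, level 3).
Iteration 4: no rows with manager_id in {12}; recursion stops.
Total rows emitted: 7.

7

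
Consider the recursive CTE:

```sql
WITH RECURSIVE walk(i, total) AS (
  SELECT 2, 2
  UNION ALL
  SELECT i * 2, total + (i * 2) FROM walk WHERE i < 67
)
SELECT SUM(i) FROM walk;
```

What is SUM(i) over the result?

254

Base: i=2, total=2.
Iteration 1: 2 < 67 holds -> i = 2 * 2 = 4, total = 2 + 4 = 6.
Iteration 2: 4 < 67 holds -> i = 4 * 2 = 8, total = 6 + 8 = 14.
Iteration 3: 8 < 67 holds -> i = 8 * 2 = 16, total = 14 + 16 = 30.
Iteration 4: 16 < 67 holds -> i = 16 * 2 = 32, total = 30 + 32 = 62.
Iteration 5: 32 < 67 holds -> i = 32 * 2 = 64, total = 62 + 64 = 126.
Iteration 6: 64 < 67 holds -> i = 64 * 2 = 128, total = 126 + 128 = 254.
Iteration 7: 128 < 67 fails; recursion stops.
SUM(i) = 2 + 4 + 8 + 16 + 32 + 64 + 128 = 254.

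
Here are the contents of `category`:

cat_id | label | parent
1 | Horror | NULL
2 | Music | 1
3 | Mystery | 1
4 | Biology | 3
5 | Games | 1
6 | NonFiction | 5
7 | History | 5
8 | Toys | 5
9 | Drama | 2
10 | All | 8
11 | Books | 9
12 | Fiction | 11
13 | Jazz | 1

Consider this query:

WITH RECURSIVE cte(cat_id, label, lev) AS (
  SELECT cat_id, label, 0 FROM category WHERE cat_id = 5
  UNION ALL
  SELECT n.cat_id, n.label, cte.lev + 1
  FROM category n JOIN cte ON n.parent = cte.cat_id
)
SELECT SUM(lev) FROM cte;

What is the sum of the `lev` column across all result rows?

5

Base: cat_id=5 (Games) at lev 0.
Iteration 1: rows with parent in {5} -> NonFiction (id 6, lev 1), History (id 7, lev 1), Toys (id 8, lev 1).
Iteration 2: rows with parent in {6,7,8} -> All (id 10, lev 2).
Iteration 3: no rows with parent in {10}; recursion stops.
SUM(lev) = 0 + 1 + 1 + 1 + 2 = 5.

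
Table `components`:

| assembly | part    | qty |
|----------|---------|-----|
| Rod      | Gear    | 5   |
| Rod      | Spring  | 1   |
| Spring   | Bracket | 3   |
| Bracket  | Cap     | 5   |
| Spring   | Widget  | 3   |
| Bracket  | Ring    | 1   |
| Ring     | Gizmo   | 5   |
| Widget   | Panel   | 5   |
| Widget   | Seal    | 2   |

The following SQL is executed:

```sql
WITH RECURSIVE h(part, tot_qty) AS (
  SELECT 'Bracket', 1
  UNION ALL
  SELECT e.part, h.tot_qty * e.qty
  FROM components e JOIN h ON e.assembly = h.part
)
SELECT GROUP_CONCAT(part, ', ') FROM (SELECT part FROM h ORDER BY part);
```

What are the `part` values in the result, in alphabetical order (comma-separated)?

Base: (Bracket, tot_qty=1).
Iteration 1: components of {Bracket} -> Cap = 1*5 = 5, Ring = 1*1 = 1.
Iteration 2: components of {Cap,Ring} -> Gizmo = 1*5 = 5.
Iteration 3: no further components; recursion stops.

Bracket, Cap, Gizmo, Ring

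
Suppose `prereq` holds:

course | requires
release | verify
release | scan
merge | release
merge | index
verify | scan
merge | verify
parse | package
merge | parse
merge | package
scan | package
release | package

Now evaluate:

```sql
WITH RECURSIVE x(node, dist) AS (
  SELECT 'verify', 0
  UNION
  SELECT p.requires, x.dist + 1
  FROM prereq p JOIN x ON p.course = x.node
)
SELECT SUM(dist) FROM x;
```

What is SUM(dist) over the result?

3

Base: (verify, dist=0).
Iteration 1: edges from {verify} -> (scan, dist=1).
Iteration 2: edges from {scan} -> (package, dist=2).
Iteration 3: no outgoing edges from {package}; recursion stops.
SUM(dist) = 0 + 1 + 2 = 3.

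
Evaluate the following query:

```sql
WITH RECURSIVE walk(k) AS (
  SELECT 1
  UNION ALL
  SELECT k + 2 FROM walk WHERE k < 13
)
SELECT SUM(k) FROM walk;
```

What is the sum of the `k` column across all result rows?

Base: k=1.
Iteration 1: 1 < 13 holds -> k = 1 + 2 = 3.
Iteration 2: 3 < 13 holds -> k = 3 + 2 = 5.
Iteration 3: 5 < 13 holds -> k = 5 + 2 = 7.
Iteration 4: 7 < 13 holds -> k = 7 + 2 = 9.
Iteration 5: 9 < 13 holds -> k = 9 + 2 = 11.
Iteration 6: 11 < 13 holds -> k = 11 + 2 = 13.
Iteration 7: 13 < 13 fails; recursion stops.
SUM(k) = 1 + 3 + 5 + 7 + 9 + 11 + 13 = 49.

49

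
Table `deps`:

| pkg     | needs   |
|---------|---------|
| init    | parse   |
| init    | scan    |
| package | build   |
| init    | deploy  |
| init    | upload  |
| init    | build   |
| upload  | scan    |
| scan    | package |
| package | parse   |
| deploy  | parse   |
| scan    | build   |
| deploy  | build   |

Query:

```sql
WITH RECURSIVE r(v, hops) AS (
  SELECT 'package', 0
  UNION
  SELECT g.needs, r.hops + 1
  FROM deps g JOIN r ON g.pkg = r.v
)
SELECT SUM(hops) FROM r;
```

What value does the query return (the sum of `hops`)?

Base: (package, hops=0).
Iteration 1: edges from {package} -> (build, hops=1), (parse, hops=1).
Iteration 2: no outgoing edges from {build,parse}; recursion stops.
SUM(hops) = 0 + 1 + 1 = 2.

2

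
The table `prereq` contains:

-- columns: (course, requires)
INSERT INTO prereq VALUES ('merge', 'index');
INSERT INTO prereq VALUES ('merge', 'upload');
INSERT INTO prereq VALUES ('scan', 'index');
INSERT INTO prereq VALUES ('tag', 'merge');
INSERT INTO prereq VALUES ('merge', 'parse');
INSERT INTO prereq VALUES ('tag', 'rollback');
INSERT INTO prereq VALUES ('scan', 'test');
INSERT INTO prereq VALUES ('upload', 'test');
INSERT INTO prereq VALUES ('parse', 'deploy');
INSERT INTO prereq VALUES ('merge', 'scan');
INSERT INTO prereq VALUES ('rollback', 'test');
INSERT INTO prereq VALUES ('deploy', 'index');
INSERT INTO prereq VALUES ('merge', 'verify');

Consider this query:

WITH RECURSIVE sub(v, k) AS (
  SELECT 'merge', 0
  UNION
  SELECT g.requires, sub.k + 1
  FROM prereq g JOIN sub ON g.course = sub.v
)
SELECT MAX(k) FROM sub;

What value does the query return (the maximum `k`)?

3

Base: (merge, k=0).
Iteration 1: edges from {merge} -> (index, k=1), (parse, k=1), (scan, k=1), (upload, k=1), (verify, k=1).
Iteration 2: edges from {index,parse,scan,upload,verify} -> (deploy, k=2), (index, k=2), (test, k=2). [UNION drops 1 duplicate row(s)]
Iteration 3: edges from {deploy,index,test} -> (index, k=3).
Iteration 4: no outgoing edges from {index}; recursion stops.
k values: 0, 1, 1, 1, 1, 1, 2, 2, 2, 3; the maximum is 3.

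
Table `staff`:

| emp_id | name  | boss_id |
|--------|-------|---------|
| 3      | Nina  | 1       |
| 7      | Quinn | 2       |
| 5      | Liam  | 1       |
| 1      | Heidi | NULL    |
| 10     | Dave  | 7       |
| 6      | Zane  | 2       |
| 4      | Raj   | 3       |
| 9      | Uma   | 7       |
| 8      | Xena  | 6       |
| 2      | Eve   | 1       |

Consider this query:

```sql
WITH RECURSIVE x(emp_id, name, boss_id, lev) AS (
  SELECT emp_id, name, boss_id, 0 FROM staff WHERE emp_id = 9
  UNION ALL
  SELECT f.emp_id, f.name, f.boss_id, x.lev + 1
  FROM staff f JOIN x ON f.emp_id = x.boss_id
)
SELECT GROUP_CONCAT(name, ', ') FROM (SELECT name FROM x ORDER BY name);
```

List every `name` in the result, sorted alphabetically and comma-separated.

Base: emp_id=9 (Uma), boss_id=7, lev 0.
Iteration 1: join on emp_id=7 -> Quinn (id 7, boss_id=2, lev 1).
Iteration 2: join on emp_id=2 -> Eve (id 2, boss_id=1, lev 2).
Iteration 3: join on emp_id=1 -> Heidi (id 1, boss_id=NULL, lev 3).
Iteration 4: boss_id is NULL; no match; recursion stops.

Eve, Heidi, Quinn, Uma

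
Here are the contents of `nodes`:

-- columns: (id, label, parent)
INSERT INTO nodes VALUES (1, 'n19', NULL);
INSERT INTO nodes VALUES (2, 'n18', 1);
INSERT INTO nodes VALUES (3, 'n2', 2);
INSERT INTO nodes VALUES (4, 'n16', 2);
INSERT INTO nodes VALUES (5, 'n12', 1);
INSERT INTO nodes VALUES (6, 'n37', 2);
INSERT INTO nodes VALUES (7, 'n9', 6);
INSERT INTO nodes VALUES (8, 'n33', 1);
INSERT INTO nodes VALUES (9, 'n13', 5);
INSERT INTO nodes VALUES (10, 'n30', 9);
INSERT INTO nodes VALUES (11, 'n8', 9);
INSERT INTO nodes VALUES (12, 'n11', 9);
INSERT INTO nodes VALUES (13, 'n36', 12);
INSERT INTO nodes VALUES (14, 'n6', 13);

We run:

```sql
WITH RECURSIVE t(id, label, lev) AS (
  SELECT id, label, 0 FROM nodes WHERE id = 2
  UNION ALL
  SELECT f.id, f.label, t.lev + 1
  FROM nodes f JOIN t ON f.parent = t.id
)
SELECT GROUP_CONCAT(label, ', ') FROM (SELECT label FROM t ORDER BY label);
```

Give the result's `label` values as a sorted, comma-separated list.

n16, n18, n2, n37, n9

Base: id=2 (n18) at lev 0.
Iteration 1: rows with parent in {2} -> n2 (id 3, lev 1), n16 (id 4, lev 1), n37 (id 6, lev 1).
Iteration 2: rows with parent in {3,4,6} -> n9 (id 7, lev 2).
Iteration 3: no rows with parent in {7}; recursion stops.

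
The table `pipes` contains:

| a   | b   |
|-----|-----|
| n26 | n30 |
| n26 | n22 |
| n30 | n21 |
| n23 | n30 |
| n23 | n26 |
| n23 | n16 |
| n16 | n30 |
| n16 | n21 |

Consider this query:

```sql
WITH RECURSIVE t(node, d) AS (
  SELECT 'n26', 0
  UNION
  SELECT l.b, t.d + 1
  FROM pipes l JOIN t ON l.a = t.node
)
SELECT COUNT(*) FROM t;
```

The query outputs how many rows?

Base: (n26, d=0).
Iteration 1: edges from {n26} -> (n22, d=1), (n30, d=1).
Iteration 2: edges from {n22,n30} -> (n21, d=2).
Iteration 3: no outgoing edges from {n21}; recursion stops.
Total rows emitted: 4.

4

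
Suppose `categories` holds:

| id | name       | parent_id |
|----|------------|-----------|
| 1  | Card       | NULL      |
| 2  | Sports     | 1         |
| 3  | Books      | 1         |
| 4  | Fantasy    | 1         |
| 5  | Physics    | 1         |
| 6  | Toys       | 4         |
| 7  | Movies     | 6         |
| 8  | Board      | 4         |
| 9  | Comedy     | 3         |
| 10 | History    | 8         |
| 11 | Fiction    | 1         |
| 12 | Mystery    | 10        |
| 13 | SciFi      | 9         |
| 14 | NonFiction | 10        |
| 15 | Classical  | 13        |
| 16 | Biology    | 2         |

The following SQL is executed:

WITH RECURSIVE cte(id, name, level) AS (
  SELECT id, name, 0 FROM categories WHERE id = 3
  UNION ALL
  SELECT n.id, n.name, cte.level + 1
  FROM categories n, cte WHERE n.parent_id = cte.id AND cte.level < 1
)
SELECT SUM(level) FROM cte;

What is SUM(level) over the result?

Base: id=3 (Books) at level 0.
Iteration 1: rows with parent_id in {3} -> Comedy (id 9, level 1).
Iteration 2: level < 1 fails for all current rows; recursion stops.
SUM(level) = 0 + 1 = 1.

1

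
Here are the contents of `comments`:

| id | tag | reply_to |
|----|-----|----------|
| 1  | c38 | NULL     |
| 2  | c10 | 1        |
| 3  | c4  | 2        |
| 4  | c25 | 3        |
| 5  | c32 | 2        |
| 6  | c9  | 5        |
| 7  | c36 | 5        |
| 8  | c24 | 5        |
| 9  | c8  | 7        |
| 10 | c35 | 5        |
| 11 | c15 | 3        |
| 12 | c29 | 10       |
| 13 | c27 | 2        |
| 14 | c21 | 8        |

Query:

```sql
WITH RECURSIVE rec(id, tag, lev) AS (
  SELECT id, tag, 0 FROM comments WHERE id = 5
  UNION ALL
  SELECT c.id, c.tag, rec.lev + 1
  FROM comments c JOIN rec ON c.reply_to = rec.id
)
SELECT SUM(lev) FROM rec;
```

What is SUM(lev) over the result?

10

Base: id=5 (c32) at lev 0.
Iteration 1: rows with reply_to in {5} -> c9 (id 6, lev 1), c36 (id 7, lev 1), c24 (id 8, lev 1), c35 (id 10, lev 1).
Iteration 2: rows with reply_to in {6,7,8,10} -> c8 (id 9, lev 2), c29 (id 12, lev 2), c21 (id 14, lev 2).
Iteration 3: no rows with reply_to in {9,12,14}; recursion stops.
SUM(lev) = 0 + 1 + 1 + 1 + 1 + 2 + 2 + 2 = 10.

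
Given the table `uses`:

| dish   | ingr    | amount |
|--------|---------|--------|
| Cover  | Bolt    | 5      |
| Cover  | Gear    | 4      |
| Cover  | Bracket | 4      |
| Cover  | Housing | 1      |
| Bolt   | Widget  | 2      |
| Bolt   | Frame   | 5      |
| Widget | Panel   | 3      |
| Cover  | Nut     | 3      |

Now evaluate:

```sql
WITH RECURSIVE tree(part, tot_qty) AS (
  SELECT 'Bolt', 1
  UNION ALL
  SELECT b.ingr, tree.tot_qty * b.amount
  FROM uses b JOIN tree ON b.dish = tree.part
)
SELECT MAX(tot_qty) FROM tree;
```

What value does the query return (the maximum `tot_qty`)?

Base: (Bolt, tot_qty=1).
Iteration 1: components of {Bolt} -> Frame = 1*5 = 5, Widget = 1*2 = 2.
Iteration 2: components of {Frame,Widget} -> Panel = 2*3 = 6.
Iteration 3: no further components; recursion stops.
tot_qty values: 1, 2, 5, 6; the maximum is 6.

6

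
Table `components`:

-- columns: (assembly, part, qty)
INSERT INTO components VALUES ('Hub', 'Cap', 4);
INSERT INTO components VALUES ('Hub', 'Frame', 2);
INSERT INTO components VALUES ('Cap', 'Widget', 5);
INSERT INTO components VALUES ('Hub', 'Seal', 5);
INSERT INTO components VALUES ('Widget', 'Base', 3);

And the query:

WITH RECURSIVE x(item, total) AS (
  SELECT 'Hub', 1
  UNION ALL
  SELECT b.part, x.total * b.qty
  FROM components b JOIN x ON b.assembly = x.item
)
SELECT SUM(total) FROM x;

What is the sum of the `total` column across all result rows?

Base: (Hub, total=1).
Iteration 1: components of {Hub} -> Cap = 1*4 = 4, Frame = 1*2 = 2, Seal = 1*5 = 5.
Iteration 2: components of {Cap,Frame,Seal} -> Widget = 4*5 = 20.
Iteration 3: components of {Widget} -> Base = 20*3 = 60.
Iteration 4: no further components; recursion stops.
SUM(total) = 1 + 2 + 5 + 4 + 20 + 60 = 92.

92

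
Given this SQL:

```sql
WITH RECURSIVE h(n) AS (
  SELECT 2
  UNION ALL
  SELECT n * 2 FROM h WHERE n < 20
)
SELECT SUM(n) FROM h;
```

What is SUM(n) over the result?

Base: n=2.
Iteration 1: 2 < 20 holds -> n = 2 * 2 = 4.
Iteration 2: 4 < 20 holds -> n = 4 * 2 = 8.
Iteration 3: 8 < 20 holds -> n = 8 * 2 = 16.
Iteration 4: 16 < 20 holds -> n = 16 * 2 = 32.
Iteration 5: 32 < 20 fails; recursion stops.
SUM(n) = 2 + 4 + 8 + 16 + 32 = 62.

62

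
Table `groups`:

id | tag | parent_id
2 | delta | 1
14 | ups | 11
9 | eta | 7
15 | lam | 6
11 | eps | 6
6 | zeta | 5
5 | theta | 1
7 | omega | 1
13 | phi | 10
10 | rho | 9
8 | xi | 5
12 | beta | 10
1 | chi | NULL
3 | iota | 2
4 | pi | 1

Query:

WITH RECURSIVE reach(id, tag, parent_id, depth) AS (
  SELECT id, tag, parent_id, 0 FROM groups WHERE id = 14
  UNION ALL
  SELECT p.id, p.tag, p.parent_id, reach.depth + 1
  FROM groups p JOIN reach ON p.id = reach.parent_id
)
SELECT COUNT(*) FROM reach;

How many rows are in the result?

5

Base: id=14 (ups), parent_id=11, depth 0.
Iteration 1: join on id=11 -> eps (id 11, parent_id=6, depth 1).
Iteration 2: join on id=6 -> zeta (id 6, parent_id=5, depth 2).
Iteration 3: join on id=5 -> theta (id 5, parent_id=1, depth 3).
Iteration 4: join on id=1 -> chi (id 1, parent_id=NULL, depth 4).
Iteration 5: parent_id is NULL; no match; recursion stops.
Total rows emitted: 5.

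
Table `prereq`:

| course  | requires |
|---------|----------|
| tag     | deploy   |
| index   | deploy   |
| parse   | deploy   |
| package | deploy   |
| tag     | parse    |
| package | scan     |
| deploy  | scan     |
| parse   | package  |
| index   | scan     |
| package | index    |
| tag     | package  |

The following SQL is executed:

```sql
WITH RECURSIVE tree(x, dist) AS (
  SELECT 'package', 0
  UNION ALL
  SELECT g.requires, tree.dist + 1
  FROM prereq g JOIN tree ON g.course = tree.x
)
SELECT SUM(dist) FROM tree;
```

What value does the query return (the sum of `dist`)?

12

Base: (package, dist=0).
Iteration 1: edges from {package} -> (deploy, dist=1), (index, dist=1), (scan, dist=1).
Iteration 2: edges from {deploy,index,scan} -> (deploy, dist=2), (scan, dist=2) x2. [UNION ALL keeps all 3 new rows, including repeats]
Iteration 3: edges from {deploy,scan} -> (scan, dist=3).
Iteration 4: no outgoing edges from {scan}; recursion stops.
SUM(dist) = 0 + 1 + 1 + 1 + 2 + 2 + 2 + 3 = 12.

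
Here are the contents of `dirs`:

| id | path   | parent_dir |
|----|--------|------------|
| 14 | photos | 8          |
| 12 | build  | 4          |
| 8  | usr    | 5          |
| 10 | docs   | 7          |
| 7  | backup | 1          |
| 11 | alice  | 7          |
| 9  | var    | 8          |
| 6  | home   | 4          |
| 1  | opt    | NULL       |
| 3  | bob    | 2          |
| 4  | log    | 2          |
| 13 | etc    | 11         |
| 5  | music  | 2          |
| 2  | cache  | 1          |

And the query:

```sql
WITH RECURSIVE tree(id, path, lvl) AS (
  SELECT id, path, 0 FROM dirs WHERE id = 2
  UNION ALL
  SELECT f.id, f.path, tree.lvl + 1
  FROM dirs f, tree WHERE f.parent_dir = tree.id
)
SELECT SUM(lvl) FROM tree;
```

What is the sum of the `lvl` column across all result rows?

15

Base: id=2 (cache) at lvl 0.
Iteration 1: rows with parent_dir in {2} -> bob (id 3, lvl 1), log (id 4, lvl 1), music (id 5, lvl 1).
Iteration 2: rows with parent_dir in {3,4,5} -> home (id 6, lvl 2), usr (id 8, lvl 2), build (id 12, lvl 2).
Iteration 3: rows with parent_dir in {6,8,12} -> var (id 9, lvl 3), photos (id 14, lvl 3).
Iteration 4: no rows with parent_dir in {9,14}; recursion stops.
SUM(lvl) = 0 + 1 + 1 + 1 + 2 + 2 + 2 + 3 + 3 = 15.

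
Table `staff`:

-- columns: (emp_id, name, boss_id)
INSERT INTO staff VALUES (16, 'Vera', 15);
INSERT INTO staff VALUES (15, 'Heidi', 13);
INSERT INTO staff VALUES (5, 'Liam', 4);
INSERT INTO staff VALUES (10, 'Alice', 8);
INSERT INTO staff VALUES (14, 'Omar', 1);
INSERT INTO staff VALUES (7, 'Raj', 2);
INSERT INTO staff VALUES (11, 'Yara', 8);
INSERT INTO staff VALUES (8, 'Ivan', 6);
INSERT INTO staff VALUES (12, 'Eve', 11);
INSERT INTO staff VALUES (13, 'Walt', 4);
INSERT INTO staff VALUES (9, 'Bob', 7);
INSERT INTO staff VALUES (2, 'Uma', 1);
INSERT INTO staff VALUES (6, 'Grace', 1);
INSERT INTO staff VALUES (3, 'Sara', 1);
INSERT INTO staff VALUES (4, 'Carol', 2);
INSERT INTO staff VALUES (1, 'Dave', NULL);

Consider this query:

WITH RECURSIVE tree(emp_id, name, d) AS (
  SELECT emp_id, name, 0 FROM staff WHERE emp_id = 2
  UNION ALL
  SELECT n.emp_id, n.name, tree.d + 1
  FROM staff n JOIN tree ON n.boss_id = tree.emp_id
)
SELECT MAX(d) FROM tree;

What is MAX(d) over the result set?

4

Base: emp_id=2 (Uma) at d 0.
Iteration 1: rows with boss_id in {2} -> Carol (id 4, d 1), Raj (id 7, d 1).
Iteration 2: rows with boss_id in {4,7} -> Liam (id 5, d 2), Bob (id 9, d 2), Walt (id 13, d 2).
Iteration 3: rows with boss_id in {5,9,13} -> Heidi (id 15, d 3).
Iteration 4: rows with boss_id in {15} -> Vera (id 16, d 4).
Iteration 5: no rows with boss_id in {16}; recursion stops.
d values: 0, 1, 1, 2, 2, 2, 3, 4; the maximum is 4.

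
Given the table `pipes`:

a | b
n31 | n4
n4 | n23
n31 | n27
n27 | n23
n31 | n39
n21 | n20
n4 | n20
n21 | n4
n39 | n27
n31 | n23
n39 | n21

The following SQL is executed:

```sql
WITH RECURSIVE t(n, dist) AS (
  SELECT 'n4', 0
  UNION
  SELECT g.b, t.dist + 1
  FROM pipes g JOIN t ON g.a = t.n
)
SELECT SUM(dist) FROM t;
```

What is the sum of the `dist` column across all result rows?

Base: (n4, dist=0).
Iteration 1: edges from {n4} -> (n20, dist=1), (n23, dist=1).
Iteration 2: no outgoing edges from {n20,n23}; recursion stops.
SUM(dist) = 0 + 1 + 1 = 2.

2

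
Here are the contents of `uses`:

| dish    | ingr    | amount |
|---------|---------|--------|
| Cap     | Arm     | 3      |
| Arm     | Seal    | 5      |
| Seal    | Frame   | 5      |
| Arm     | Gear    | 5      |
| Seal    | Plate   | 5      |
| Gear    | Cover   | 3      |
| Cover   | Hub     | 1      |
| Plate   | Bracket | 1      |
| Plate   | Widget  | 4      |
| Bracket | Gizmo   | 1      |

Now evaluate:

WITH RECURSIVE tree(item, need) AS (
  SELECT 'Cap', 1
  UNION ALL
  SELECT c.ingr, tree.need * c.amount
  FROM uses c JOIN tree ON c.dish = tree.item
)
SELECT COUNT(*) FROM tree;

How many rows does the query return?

Base: (Cap, need=1).
Iteration 1: components of {Cap} -> Arm = 1*3 = 3.
Iteration 2: components of {Arm} -> Gear = 3*5 = 15, Seal = 3*5 = 15.
Iteration 3: components of {Gear,Seal} -> Cover = 15*3 = 45, Frame = 15*5 = 75, Plate = 15*5 = 75.
Iteration 4: components of {Cover,Frame,Plate} -> Bracket = 75*1 = 75, Hub = 45*1 = 45, Widget = 75*4 = 300.
Iteration 5: components of {Bracket,Hub,Widget} -> Gizmo = 75*1 = 75.
Iteration 6: no further components; recursion stops.
Total rows emitted: 11.

11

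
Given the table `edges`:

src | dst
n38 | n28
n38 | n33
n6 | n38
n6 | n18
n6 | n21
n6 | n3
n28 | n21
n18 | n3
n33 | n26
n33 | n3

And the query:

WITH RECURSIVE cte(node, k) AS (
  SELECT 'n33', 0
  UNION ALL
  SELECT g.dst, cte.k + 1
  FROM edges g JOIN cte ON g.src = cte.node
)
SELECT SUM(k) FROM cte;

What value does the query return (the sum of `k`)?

2

Base: (n33, k=0).
Iteration 1: edges from {n33} -> (n26, k=1), (n3, k=1).
Iteration 2: no outgoing edges from {n26,n3}; recursion stops.
SUM(k) = 0 + 1 + 1 = 2.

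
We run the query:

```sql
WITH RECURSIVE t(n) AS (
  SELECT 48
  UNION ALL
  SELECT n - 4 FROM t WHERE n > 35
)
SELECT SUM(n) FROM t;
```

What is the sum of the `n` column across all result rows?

Base: n=48.
Iteration 1: 48 > 35 holds -> n = 48 - 4 = 44.
Iteration 2: 44 > 35 holds -> n = 44 - 4 = 40.
Iteration 3: 40 > 35 holds -> n = 40 - 4 = 36.
Iteration 4: 36 > 35 holds -> n = 36 - 4 = 32.
Iteration 5: 32 > 35 fails; recursion stops.
SUM(n) = 48 + 44 + 40 + 36 + 32 = 200.

200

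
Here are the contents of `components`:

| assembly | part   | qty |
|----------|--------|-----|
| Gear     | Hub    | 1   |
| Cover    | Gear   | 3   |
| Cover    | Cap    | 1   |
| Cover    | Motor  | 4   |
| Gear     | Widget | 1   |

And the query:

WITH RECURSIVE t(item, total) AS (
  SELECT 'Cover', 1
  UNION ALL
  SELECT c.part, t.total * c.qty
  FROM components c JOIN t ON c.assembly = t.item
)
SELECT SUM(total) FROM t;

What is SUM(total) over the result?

Base: (Cover, total=1).
Iteration 1: components of {Cover} -> Cap = 1*1 = 1, Gear = 1*3 = 3, Motor = 1*4 = 4.
Iteration 2: components of {Cap,Gear,Motor} -> Hub = 3*1 = 3, Widget = 3*1 = 3.
Iteration 3: no further components; recursion stops.
SUM(total) = 1 + 3 + 4 + 1 + 3 + 3 = 15.

15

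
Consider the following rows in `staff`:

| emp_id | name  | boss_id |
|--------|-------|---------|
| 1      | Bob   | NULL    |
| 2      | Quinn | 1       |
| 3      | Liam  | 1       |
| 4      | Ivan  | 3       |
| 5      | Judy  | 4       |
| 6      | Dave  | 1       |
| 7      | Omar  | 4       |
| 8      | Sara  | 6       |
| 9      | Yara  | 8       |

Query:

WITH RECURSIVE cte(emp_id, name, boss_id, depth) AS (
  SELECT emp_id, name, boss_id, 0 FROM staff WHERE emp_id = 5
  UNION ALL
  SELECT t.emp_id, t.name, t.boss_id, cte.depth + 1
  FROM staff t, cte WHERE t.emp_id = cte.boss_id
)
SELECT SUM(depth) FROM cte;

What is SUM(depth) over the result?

6

Base: emp_id=5 (Judy), boss_id=4, depth 0.
Iteration 1: join on emp_id=4 -> Ivan (id 4, boss_id=3, depth 1).
Iteration 2: join on emp_id=3 -> Liam (id 3, boss_id=1, depth 2).
Iteration 3: join on emp_id=1 -> Bob (id 1, boss_id=NULL, depth 3).
Iteration 4: boss_id is NULL; no match; recursion stops.
SUM(depth) = 0 + 1 + 2 + 3 = 6.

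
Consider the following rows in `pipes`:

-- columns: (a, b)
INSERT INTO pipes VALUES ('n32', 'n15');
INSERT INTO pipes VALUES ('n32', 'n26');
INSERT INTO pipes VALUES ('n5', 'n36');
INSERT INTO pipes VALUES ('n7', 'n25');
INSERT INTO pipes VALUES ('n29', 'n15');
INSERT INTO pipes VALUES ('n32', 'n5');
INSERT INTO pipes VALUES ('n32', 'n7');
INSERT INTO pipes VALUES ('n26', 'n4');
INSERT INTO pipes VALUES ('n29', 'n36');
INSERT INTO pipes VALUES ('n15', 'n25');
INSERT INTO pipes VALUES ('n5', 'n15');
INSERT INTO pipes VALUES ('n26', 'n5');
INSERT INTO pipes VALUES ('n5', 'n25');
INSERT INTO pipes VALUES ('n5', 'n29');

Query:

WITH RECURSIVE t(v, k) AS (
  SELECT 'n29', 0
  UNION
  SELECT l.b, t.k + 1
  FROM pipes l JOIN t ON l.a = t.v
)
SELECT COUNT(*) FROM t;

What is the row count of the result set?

4

Base: (n29, k=0).
Iteration 1: edges from {n29} -> (n15, k=1), (n36, k=1).
Iteration 2: edges from {n15,n36} -> (n25, k=2).
Iteration 3: no outgoing edges from {n25}; recursion stops.
Total rows emitted: 4.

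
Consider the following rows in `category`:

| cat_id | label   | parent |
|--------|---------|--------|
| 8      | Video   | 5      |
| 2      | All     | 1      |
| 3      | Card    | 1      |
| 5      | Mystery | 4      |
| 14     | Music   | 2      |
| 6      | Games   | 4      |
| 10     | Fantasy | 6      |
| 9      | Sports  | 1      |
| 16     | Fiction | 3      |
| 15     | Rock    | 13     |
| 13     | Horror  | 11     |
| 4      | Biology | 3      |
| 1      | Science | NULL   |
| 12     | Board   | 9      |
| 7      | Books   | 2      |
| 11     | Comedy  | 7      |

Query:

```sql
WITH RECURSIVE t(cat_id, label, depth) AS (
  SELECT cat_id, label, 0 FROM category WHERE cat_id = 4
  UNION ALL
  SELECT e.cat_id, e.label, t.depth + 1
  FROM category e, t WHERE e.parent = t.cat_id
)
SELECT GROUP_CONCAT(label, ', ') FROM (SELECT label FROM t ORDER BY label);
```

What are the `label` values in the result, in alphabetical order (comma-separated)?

Biology, Fantasy, Games, Mystery, Video

Base: cat_id=4 (Biology) at depth 0.
Iteration 1: rows with parent in {4} -> Mystery (id 5, depth 1), Games (id 6, depth 1).
Iteration 2: rows with parent in {5,6} -> Video (id 8, depth 2), Fantasy (id 10, depth 2).
Iteration 3: no rows with parent in {8,10}; recursion stops.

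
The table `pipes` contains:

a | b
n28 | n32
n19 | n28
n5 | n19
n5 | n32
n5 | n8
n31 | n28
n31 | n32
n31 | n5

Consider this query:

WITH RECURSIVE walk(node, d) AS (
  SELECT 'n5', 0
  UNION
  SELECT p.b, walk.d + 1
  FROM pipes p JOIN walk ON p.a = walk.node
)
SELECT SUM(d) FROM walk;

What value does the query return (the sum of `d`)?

Base: (n5, d=0).
Iteration 1: edges from {n5} -> (n19, d=1), (n32, d=1), (n8, d=1).
Iteration 2: edges from {n19,n32,n8} -> (n28, d=2).
Iteration 3: edges from {n28} -> (n32, d=3).
Iteration 4: no outgoing edges from {n32}; recursion stops.
SUM(d) = 0 + 1 + 1 + 1 + 2 + 3 = 8.

8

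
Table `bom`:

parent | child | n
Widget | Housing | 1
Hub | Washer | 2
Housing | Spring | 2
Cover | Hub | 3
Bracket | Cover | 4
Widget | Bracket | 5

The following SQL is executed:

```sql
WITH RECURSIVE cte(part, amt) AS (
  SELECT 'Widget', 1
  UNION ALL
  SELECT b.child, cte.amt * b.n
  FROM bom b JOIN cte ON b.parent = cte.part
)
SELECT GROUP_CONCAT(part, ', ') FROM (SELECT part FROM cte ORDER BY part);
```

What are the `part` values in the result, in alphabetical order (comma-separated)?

Base: (Widget, amt=1).
Iteration 1: components of {Widget} -> Bracket = 1*5 = 5, Housing = 1*1 = 1.
Iteration 2: components of {Bracket,Housing} -> Cover = 5*4 = 20, Spring = 1*2 = 2.
Iteration 3: components of {Cover,Spring} -> Hub = 20*3 = 60.
Iteration 4: components of {Hub} -> Washer = 60*2 = 120.
Iteration 5: no further components; recursion stops.

Bracket, Cover, Housing, Hub, Spring, Washer, Widget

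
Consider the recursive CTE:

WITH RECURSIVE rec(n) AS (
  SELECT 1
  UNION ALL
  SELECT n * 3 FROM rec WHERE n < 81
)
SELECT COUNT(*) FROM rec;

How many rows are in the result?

5

Base: n=1.
Iteration 1: 1 < 81 holds -> n = 1 * 3 = 3.
Iteration 2: 3 < 81 holds -> n = 3 * 3 = 9.
Iteration 3: 9 < 81 holds -> n = 9 * 3 = 27.
Iteration 4: 27 < 81 holds -> n = 27 * 3 = 81.
Iteration 5: 81 < 81 fails; recursion stops.
Total rows emitted: 5.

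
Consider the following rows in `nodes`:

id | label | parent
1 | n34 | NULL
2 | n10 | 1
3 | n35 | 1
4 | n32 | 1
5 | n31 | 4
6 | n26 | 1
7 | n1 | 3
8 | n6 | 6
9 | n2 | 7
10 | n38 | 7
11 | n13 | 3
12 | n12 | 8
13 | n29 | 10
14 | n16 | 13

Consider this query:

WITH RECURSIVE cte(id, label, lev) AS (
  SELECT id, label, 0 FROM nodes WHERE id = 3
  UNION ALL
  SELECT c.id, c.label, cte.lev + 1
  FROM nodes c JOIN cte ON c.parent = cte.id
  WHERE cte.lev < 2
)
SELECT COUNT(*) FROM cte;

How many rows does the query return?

Base: id=3 (n35) at lev 0.
Iteration 1: rows with parent in {3} -> n1 (id 7, lev 1), n13 (id 11, lev 1).
Iteration 2: rows with parent in {7,11} -> n2 (id 9, lev 2), n38 (id 10, lev 2).
Iteration 3: lev < 2 fails for all current rows; recursion stops.
Total rows emitted: 5.

5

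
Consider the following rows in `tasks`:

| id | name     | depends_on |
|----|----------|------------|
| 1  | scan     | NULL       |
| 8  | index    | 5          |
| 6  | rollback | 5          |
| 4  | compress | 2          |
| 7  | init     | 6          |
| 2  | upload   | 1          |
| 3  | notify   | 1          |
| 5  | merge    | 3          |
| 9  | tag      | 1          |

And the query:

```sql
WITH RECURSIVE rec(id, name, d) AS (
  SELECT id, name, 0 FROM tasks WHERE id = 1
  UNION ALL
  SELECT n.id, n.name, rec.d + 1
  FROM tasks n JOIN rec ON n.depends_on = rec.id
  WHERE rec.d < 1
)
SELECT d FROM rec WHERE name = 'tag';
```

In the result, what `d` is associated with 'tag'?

1

Base: id=1 (scan) at d 0.
Iteration 1: rows with depends_on in {1} -> upload (id 2, d 1), notify (id 3, d 1), tag (id 9, d 1).
Iteration 2: d < 1 fails for all current rows; recursion stops.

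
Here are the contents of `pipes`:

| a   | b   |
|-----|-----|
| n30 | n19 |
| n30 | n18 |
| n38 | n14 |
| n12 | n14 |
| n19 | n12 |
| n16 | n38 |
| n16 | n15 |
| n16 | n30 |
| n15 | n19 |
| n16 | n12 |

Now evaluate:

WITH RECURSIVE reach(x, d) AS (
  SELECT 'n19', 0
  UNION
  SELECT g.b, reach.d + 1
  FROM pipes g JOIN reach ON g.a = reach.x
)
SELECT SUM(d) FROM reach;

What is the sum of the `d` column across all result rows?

Base: (n19, d=0).
Iteration 1: edges from {n19} -> (n12, d=1).
Iteration 2: edges from {n12} -> (n14, d=2).
Iteration 3: no outgoing edges from {n14}; recursion stops.
SUM(d) = 0 + 1 + 2 = 3.

3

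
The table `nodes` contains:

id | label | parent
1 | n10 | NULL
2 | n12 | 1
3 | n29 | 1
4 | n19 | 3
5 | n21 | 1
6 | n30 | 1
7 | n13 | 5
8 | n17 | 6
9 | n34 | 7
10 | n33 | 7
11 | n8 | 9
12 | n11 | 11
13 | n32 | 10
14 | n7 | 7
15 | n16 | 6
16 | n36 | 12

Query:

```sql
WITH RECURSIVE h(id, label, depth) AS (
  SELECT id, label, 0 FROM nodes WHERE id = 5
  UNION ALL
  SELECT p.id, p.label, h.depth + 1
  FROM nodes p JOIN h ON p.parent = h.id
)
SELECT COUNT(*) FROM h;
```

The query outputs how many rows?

Base: id=5 (n21) at depth 0.
Iteration 1: rows with parent in {5} -> n13 (id 7, depth 1).
Iteration 2: rows with parent in {7} -> n34 (id 9, depth 2), n33 (id 10, depth 2), n7 (id 14, depth 2).
Iteration 3: rows with parent in {9,10,14} -> n8 (id 11, depth 3), n32 (id 13, depth 3).
Iteration 4: rows with parent in {11,13} -> n11 (id 12, depth 4).
Iteration 5: rows with parent in {12} -> n36 (id 16, depth 5).
Iteration 6: no rows with parent in {16}; recursion stops.
Total rows emitted: 9.

9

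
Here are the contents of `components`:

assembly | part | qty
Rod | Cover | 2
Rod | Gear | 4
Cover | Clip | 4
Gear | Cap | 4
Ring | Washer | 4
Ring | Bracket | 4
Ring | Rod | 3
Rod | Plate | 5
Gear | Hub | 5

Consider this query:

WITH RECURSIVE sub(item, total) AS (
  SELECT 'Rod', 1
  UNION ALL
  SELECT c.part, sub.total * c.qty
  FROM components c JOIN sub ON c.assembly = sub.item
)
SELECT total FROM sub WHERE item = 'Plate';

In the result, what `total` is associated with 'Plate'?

5

Base: (Rod, total=1).
Iteration 1: components of {Rod} -> Cover = 1*2 = 2, Gear = 1*4 = 4, Plate = 1*5 = 5.
Iteration 2: components of {Cover,Gear,Plate} -> Cap = 4*4 = 16, Clip = 2*4 = 8, Hub = 4*5 = 20.
Iteration 3: no further components; recursion stops.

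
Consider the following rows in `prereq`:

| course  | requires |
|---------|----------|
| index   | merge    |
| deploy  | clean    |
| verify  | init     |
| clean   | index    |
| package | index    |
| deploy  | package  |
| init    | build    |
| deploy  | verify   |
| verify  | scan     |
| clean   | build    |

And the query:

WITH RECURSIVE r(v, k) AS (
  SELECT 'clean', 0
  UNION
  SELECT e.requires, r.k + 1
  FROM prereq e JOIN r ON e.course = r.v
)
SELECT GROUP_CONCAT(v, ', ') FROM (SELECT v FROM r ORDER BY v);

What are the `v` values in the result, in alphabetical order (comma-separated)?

build, clean, index, merge

Base: (clean, k=0).
Iteration 1: edges from {clean} -> (build, k=1), (index, k=1).
Iteration 2: edges from {build,index} -> (merge, k=2).
Iteration 3: no outgoing edges from {merge}; recursion stops.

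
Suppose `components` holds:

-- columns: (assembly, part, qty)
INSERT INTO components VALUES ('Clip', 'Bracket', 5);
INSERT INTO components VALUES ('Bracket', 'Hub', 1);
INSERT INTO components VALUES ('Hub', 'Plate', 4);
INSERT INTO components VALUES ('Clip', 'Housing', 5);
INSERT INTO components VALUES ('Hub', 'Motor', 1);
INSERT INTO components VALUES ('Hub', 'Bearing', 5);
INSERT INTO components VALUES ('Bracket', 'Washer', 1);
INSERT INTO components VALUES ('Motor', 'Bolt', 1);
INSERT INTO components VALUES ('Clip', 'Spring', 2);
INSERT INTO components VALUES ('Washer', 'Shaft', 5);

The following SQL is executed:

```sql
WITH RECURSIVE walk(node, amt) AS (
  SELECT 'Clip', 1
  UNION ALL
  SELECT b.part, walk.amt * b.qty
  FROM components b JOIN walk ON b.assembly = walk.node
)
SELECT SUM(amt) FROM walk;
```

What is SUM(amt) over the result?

Base: (Clip, amt=1).
Iteration 1: components of {Clip} -> Bracket = 1*5 = 5, Housing = 1*5 = 5, Spring = 1*2 = 2.
Iteration 2: components of {Bracket,Housing,Spring} -> Hub = 5*1 = 5, Washer = 5*1 = 5.
Iteration 3: components of {Hub,Washer} -> Bearing = 5*5 = 25, Motor = 5*1 = 5, Plate = 5*4 = 20, Shaft = 5*5 = 25.
Iteration 4: components of {Bearing,Motor,Plate,Shaft} -> Bolt = 5*1 = 5.
Iteration 5: no further components; recursion stops.
SUM(amt) = 1 + 5 + 5 + 2 + 5 + 5 + 20 + 5 + 25 + 25 + 5 = 103.

103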